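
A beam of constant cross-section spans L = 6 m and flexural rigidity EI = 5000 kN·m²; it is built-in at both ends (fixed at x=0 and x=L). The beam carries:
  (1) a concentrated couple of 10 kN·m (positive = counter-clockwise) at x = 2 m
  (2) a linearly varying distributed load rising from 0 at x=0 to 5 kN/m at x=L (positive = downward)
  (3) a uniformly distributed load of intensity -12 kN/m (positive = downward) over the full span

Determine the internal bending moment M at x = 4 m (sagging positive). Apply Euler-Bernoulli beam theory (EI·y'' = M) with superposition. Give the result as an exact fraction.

Load 1 — applied couple M₀=10 kN·m at a=2 m (b=L-a=4):
  M_1 = R_Ax - M_A - M₀  [x>a] with R_A=20/9, M_A=0 = (20/9)·4 - 0 - 10 = -10/9 kN·m
Load 2 — triangular load w₀=5 kN/m (0→w₀ over full span):
  M_2 = 3w₀Lx/20 - w₀L²/30 - w₀x³/(6L) = 3·5·6·4/20 - 5·6²/30 - 5·4³/(6·6) = 28/9 kN·m
Load 3 — uniform load w=-12 kN/m over full span:
  M_3 = wLx/2 - wL²/12 - wx²/2 = (-12)·6·4/2 - (-12)·6²/12 - (-12)·4²/2 = -12 kN·m
Superposition: M = Σ M_i = -10 kN·m ≈ -10.000000 kN·m

M(4) = -10 kN·m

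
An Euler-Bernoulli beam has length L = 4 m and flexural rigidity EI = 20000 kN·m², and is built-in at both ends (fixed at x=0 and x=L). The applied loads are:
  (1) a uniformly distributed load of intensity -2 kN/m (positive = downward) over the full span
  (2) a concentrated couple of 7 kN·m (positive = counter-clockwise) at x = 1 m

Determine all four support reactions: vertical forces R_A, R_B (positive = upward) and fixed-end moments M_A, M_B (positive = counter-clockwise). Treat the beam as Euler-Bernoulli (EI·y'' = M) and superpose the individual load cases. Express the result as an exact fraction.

R_A = -65/32 kN, M_A = -191/48 kN·m, R_B = -191/32 kN, M_B = 233/48 kN·m

Load 1 — uniform load w=-2 kN/m over full span:
  R_A = wL/2 = (-2)·4/2 = -4 kN
  M_A = wL²/12 = (-2)·4²/12 = -8/3 kN·m
  R_B = wL/2 = (-2)·4/2 = -4 kN
  M_B = -wL²/12 = -(-2)·4²/12 = 8/3 kN·m
Load 2 — applied couple M₀=7 kN·m at a=1 m (b=L-a=3):
  R_A = 6M₀ab/L³ = 6·7·1·3/4³ = 63/32 kN
  M_A = M₀b(2a-b)/L² = 7·3·(2·1-3)/4² = -21/16 kN·m
  R_B = -6M₀ab/L³ = -6·7·1·3/4³ = -63/32 kN
  M_B = M₀a(2b-a)/L² = 7·1·(2·3-1)/4² = 35/16 kN·m
Superposition: R_A = -65/32 kN, M_A = -191/48 kN·m, R_B = -191/32 kN, M_B = 233/48 kN·m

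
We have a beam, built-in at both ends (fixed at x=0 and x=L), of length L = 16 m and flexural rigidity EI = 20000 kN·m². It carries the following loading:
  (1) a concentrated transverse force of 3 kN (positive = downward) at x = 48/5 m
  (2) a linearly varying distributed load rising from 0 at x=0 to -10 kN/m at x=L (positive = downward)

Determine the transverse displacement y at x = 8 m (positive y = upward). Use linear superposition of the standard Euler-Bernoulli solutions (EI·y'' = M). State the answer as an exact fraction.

Load 1 — point force P=3 kN at a=48/5 m (b=L-a=32/5):
  y_1 = -Pb²x²(3aL-(3a+b)x)/(6L³EI)  [x≤a] = -3·(32/5)²·8²·(3·(48/5)·16-(3·(48/5)+(32/5))·8)/(6·16³·20000) = -224/78125 m
Load 2 — triangular load w₀=-10 kN/m (0→w₀ over full span):
  y_2 = -w₀x²(L-x)²(x+2L)/(120LEI) = -(-10)·8²·(16-8)²·(8+2·16)/(120·16·20000) = 16/375 m
Superposition: y = Σ y_i = 9328/234375 m ≈ 0.039799 m

y(8) = 9328/234375 m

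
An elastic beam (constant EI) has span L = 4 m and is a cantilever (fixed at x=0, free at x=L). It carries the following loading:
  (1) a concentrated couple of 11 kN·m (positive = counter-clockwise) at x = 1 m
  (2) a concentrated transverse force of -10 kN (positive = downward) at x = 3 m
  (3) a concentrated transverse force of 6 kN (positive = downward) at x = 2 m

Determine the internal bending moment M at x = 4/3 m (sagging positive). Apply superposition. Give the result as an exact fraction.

Load 1 — applied couple M₀=11 kN·m at a=1 m (b=L-a=3):
  M_1 = 0  [x>a] = 0 kN·m
Load 2 — point force P=-10 kN at a=3 m (b=L-a=1):
  M_2 = -P(a-x)  [x≤a] = -(-10)·(3-(4/3)) = 50/3 kN·m
Load 3 — point force P=6 kN at a=2 m (b=L-a=2):
  M_3 = -P(a-x)  [x≤a] = -6·(2-(4/3)) = -4 kN·m
Superposition: M = Σ M_i = 38/3 kN·m ≈ 12.666667 kN·m

M(4/3) = 38/3 kN·m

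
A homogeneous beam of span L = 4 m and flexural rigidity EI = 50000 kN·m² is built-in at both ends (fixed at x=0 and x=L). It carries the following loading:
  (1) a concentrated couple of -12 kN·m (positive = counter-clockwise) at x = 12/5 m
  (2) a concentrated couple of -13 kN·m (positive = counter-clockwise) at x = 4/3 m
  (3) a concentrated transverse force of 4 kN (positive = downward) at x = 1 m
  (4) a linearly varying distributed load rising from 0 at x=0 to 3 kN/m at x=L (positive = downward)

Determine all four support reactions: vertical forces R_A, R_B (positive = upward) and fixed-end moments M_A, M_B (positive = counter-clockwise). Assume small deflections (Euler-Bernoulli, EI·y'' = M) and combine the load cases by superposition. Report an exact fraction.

R_A = -2087/600 kN, M_A = 1/100 kN·m, R_B = 8087/600 kN, M_B = -2677/300 kN·m

Load 1 — applied couple M₀=-12 kN·m at a=12/5 m (b=L-a=8/5):
  R_A = 6M₀ab/L³ = 6·(-12)·(12/5)·(8/5)/4³ = -108/25 kN
  M_A = M₀b(2a-b)/L² = (-12)·(8/5)·(2·(12/5)-(8/5))/4² = -96/25 kN·m
  R_B = -6M₀ab/L³ = -6·(-12)·(12/5)·(8/5)/4³ = 108/25 kN
  M_B = M₀a(2b-a)/L² = (-12)·(12/5)·(2·(8/5)-(12/5))/4² = -36/25 kN·m
Load 2 — applied couple M₀=-13 kN·m at a=4/3 m (b=L-a=8/3):
  R_A = 6M₀ab/L³ = 6·(-13)·(4/3)·(8/3)/4³ = -13/3 kN
  M_A = M₀b(2a-b)/L² = (-13)·(8/3)·(2·(4/3)-(8/3))/4² = 0 kN·m
  R_B = -6M₀ab/L³ = -6·(-13)·(4/3)·(8/3)/4³ = 13/3 kN
  M_B = M₀a(2b-a)/L² = (-13)·(4/3)·(2·(8/3)-(4/3))/4² = -13/3 kN·m
Load 3 — point force P=4 kN at a=1 m (b=L-a=3):
  R_A = Pb²(3a+b)/L³ = 4·3²·(3·1+3)/4³ = 27/8 kN
  M_A = Pab²/L² = 4·1·3²/4² = 9/4 kN·m
  R_B = Pa²(a+3b)/L³ = 4·1²·(1+3·3)/4³ = 5/8 kN
  M_B = -Pa²b/L² = -4·1²·3/4² = -3/4 kN·m
Load 4 — triangular load w₀=3 kN/m (0→w₀ over full span):
  R_A = 3w₀L/20 = 3·3·4/20 = 9/5 kN
  M_A = w₀L²/30 = 3·4²/30 = 8/5 kN·m
  R_B = 7w₀L/20 = 7·3·4/20 = 21/5 kN
  M_B = -w₀L²/20 = -3·4²/20 = -12/5 kN·m
Superposition: R_A = -2087/600 kN, M_A = 1/100 kN·m, R_B = 8087/600 kN, M_B = -2677/300 kN·m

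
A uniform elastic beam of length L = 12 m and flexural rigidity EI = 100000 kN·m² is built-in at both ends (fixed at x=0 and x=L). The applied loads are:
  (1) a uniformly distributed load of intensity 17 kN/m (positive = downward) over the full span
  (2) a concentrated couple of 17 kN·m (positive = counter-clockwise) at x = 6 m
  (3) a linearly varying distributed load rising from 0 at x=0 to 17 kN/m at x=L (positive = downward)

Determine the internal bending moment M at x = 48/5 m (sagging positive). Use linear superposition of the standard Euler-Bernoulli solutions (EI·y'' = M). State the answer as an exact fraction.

M(48/5) = -2873/500 kN·m

Load 1 — uniform load w=17 kN/m over full span:
  M_1 = wLx/2 - wL²/12 - wx²/2 = 17·12·(48/5)/2 - 17·12²/12 - 17·(48/5)²/2 = -204/25 kN·m
Load 2 — applied couple M₀=17 kN·m at a=6 m (b=L-a=6):
  M_2 = R_Ax - M_A - M₀  [x>a] with R_A=17/8, M_A=17/4 = (17/8)·(48/5) - (17/4) - 17 = -17/20 kN·m
Load 3 — triangular load w₀=17 kN/m (0→w₀ over full span):
  M_3 = 3w₀Lx/20 - w₀L²/30 - w₀x³/(6L) = 3·17·12·(48/5)/20 - 17·12²/30 - 17·(48/5)³/(6·12) = 408/125 kN·m
Superposition: M = Σ M_i = -2873/500 kN·m ≈ -5.746000 kN·m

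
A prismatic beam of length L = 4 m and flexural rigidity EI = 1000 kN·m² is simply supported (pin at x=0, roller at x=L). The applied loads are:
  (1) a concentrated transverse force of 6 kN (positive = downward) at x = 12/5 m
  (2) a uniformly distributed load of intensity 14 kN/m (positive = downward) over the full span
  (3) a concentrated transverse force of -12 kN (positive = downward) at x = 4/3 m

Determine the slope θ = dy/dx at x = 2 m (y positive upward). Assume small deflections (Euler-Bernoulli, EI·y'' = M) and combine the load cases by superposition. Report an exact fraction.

θ(2) = -868/421875 rad

Load 1 — point force P=6 kN at a=12/5 m (b=L-a=8/5):
  θ_1 = -Pb(L²-b²-3x²)/(6LEI)  [x≤a] = -6·(8/5)·(4²-(8/5)²-3·2²)/(6·4·1000) = -9/15625 rad
Load 2 — uniform load w=14 kN/m over full span:
  θ_2 = -w(L³-6Lx²+4x³)/(24EI) = -14·(4³-6·4·2²+4·2³)/(24·1000) = 0 rad
Load 3 — point force P=-12 kN at a=4/3 m (b=L-a=8/3):
  θ_3 = -Pa(2L²-6Lx+3x²+a²)/(6LEI)  [x>a] = -(-12)·(4/3)·(2·4²-6·4·2+3·2²+(4/3)²)/(6·4·1000) = -1/675 rad
Superposition: θ = Σ θ_i = -868/421875 rad ≈ -0.002057 rad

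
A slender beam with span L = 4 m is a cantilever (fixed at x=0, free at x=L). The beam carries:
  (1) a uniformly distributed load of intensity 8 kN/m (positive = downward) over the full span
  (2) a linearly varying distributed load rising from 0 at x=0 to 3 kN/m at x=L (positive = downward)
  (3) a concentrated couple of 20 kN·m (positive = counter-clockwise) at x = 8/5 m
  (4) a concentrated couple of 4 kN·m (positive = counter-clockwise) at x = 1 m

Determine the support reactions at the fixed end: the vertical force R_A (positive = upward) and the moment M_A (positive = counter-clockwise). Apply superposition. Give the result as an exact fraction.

Load 1 — uniform load w=8 kN/m over full span:
  R_A = wL = 8·4 = 32 kN
  M_A = wL²/2 = 8·4²/2 = 64 kN·m
Load 2 — triangular load w₀=3 kN/m (0→w₀ over full span):
  R_A = w₀L/2 = 3·4/2 = 6 kN
  M_A = w₀L²/3 = 3·4²/3 = 16 kN·m
Load 3 — applied couple M₀=20 kN·m at a=8/5 m (b=L-a=12/5):
  R_A = 0 kN
  M_A = -M₀ = -20 kN·m
Load 4 — applied couple M₀=4 kN·m at a=1 m (b=L-a=3):
  R_A = 0 kN
  M_A = -M₀ = -4 kN·m
Superposition: R_A = 38 kN, M_A = 56 kN·m

R_A = 38 kN, M_A = 56 kN·m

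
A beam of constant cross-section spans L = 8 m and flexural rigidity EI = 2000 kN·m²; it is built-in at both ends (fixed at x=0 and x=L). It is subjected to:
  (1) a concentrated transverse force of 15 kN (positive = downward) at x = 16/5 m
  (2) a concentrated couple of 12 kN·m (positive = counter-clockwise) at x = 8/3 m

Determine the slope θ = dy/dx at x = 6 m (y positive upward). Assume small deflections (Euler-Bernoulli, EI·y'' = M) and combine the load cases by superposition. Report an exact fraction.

Load 1 — point force P=15 kN at a=16/5 m (b=L-a=24/5):
  θ_1 = Pa²(L-x)(2bL-(3b+a)(L-x))/(2L³EI)  [x>a] = 15·(16/5)²·(8-6)·(2·(24/5)·8-(3·(24/5)+(16/5))·(8-6))/(2·8³·2000) = 39/6250 rad
Load 2 — applied couple M₀=12 kN·m at a=8/3 m (b=L-a=16/3):
  θ_2 = (R_Ax²/2 - M_Ax - M₀(x-a))/EI  [x>a] with R_A=2, M_A=0 = (2·6²/2 - 0·6 - 12·(6-(8/3)))/2000 = -1/500 rad
Superposition: θ = Σ θ_i = 53/12500 rad ≈ 0.004240 rad

θ(6) = 53/12500 rad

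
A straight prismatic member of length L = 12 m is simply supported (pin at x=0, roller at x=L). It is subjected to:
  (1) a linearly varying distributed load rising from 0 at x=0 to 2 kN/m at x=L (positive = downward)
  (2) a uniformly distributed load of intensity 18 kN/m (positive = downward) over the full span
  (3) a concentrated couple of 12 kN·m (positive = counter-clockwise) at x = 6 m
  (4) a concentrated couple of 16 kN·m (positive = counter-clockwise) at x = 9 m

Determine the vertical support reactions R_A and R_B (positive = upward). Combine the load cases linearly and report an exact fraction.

R_A = 343/3 kN, R_B = 341/3 kN

Load 1 — triangular load w₀=2 kN/m (0→w₀ over full span):
  R_A = w₀L/6 = 2·12/6 = 4 kN
  R_B = w₀L/3 = 2·12/3 = 8 kN
Load 2 — uniform load w=18 kN/m over full span:
  R_A = wL/2 = 18·12/2 = 108 kN
  R_B = wL/2 = 18·12/2 = 108 kN
Load 3 — applied couple M₀=12 kN·m at a=6 m (b=L-a=6):
  R_A = M₀/L = 12/12 = 1 kN
  R_B = -M₀/L = -12/12 = -1 kN
Load 4 — applied couple M₀=16 kN·m at a=9 m (b=L-a=3):
  R_A = M₀/L = 16/12 = 4/3 kN
  R_B = -M₀/L = -16/12 = -4/3 kN
Superposition: R_A = 343/3 kN, R_B = 341/3 kN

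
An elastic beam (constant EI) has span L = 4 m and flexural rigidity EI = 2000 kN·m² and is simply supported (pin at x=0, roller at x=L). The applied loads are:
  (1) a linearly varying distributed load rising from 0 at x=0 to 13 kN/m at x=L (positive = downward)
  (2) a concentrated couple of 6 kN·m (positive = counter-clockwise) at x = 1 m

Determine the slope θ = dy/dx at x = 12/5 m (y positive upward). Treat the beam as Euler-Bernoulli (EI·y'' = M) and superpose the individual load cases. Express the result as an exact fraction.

θ(12/5) = 66587/45000000 rad

Load 1 — triangular load w₀=13 kN/m (0→w₀ over full span):
  θ_1 = -w₀(7L⁴-30L²x²+15x⁴)/(360LEI) = -13·(7·4⁴-30·4²·(12/5)²+15·(12/5)⁴)/(360·4·2000) = 1508/703125 rad
Load 2 — applied couple M₀=6 kN·m at a=1 m (b=L-a=3):
  θ_2 = (M₀x²/(2L)-M₀(x-a)+C₁)/EI  [x>a] with C₁=M₀(3b²-L²)/(6L)=11/4 = (6·(12/5)²/(2·4)-6·((12/5)-1)+(11/4))/2000 = -133/200000 rad
Superposition: θ = Σ θ_i = 66587/45000000 rad ≈ 0.001480 rad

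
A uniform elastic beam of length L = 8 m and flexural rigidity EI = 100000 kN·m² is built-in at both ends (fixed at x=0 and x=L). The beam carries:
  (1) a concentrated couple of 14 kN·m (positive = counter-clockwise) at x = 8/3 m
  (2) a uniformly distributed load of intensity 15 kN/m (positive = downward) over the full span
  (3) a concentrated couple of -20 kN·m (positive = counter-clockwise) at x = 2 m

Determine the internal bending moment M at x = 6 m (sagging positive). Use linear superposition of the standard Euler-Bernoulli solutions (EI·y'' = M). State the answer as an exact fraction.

Load 1 — applied couple M₀=14 kN·m at a=8/3 m (b=L-a=16/3):
  M_1 = R_Ax - M_A - M₀  [x>a] with R_A=7/3, M_A=0 = (7/3)·6 - 0 - 14 = 0 kN·m
Load 2 — uniform load w=15 kN/m over full span:
  M_2 = wLx/2 - wL²/12 - wx²/2 = 15·8·6/2 - 15·8²/12 - 15·6²/2 = 10 kN·m
Load 3 — applied couple M₀=-20 kN·m at a=2 m (b=L-a=6):
  M_3 = R_Ax - M_A - M₀  [x>a] with R_A=-45/16, M_A=15/4 = (-45/16)·6 - (15/4) - (-20) = -5/8 kN·m
Superposition: M = Σ M_i = 75/8 kN·m ≈ 9.375000 kN·m

M(6) = 75/8 kN·m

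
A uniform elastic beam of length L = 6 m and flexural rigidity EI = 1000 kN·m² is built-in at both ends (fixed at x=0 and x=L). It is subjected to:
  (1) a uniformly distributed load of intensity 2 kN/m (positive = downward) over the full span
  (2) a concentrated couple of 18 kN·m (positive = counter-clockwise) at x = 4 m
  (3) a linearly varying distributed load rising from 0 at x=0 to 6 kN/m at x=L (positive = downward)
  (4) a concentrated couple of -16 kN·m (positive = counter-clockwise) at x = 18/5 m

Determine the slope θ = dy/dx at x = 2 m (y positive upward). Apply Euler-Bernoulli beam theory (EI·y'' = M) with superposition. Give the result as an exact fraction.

Load 1 — uniform load w=2 kN/m over full span:
  θ_1 = -wx(L-x)(L-2x)/(12EI) = -2·2·(6-2)·(6-2·2)/(12·1000) = -1/375 rad
Load 2 — applied couple M₀=18 kN·m at a=4 m (b=L-a=2):
  θ_2 = (R_Ax²/2 - M_Ax)/EI  [x≤a] with R_A=4, M_A=6 = (4·2²/2 - 6·2)/1000 = -1/250 rad
Load 3 — triangular load w₀=6 kN/m (0→w₀ over full span):
  θ_3 = -w₀(2x(L-x)(L-2x)(x+2L)+x²(L-x)²)/(120LEI) = -6·(2·2·(6-2)·(6-2·2)·(2+2·6)+2²·(6-2)²)/(120·6·1000) = -8/1875 rad
Load 4 — applied couple M₀=-16 kN·m at a=18/5 m (b=L-a=12/5):
  θ_4 = (R_Ax²/2 - M_Ax)/EI  [x≤a] with R_A=-96/25, M_A=-128/25 = ((-96/25)·2²/2 - (-128/25)·2)/1000 = 8/3125 rad
Superposition: θ = Σ θ_i = -157/18750 rad ≈ -0.008373 rad

θ(2) = -157/18750 rad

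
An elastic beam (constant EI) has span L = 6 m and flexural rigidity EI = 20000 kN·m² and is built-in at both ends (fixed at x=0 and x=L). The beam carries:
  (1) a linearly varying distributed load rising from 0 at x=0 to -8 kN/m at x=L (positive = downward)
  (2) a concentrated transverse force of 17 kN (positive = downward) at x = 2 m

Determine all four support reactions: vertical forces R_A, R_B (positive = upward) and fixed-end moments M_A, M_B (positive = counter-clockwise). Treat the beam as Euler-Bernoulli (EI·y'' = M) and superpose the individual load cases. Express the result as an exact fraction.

Load 1 — triangular load w₀=-8 kN/m (0→w₀ over full span):
  R_A = 3w₀L/20 = 3·(-8)·6/20 = -36/5 kN
  M_A = w₀L²/30 = (-8)·6²/30 = -48/5 kN·m
  R_B = 7w₀L/20 = 7·(-8)·6/20 = -84/5 kN
  M_B = -w₀L²/20 = -(-8)·6²/20 = 72/5 kN·m
Load 2 — point force P=17 kN at a=2 m (b=L-a=4):
  R_A = Pb²(3a+b)/L³ = 17·4²·(3·2+4)/6³ = 340/27 kN
  M_A = Pab²/L² = 17·2·4²/6² = 136/9 kN·m
  R_B = Pa²(a+3b)/L³ = 17·2²·(2+3·4)/6³ = 119/27 kN
  M_B = -Pa²b/L² = -17·2²·4/6² = -68/9 kN·m
Superposition: R_A = 728/135 kN, M_A = 248/45 kN·m, R_B = -1673/135 kN, M_B = 308/45 kN·m

R_A = 728/135 kN, M_A = 248/45 kN·m, R_B = -1673/135 kN, M_B = 308/45 kN·m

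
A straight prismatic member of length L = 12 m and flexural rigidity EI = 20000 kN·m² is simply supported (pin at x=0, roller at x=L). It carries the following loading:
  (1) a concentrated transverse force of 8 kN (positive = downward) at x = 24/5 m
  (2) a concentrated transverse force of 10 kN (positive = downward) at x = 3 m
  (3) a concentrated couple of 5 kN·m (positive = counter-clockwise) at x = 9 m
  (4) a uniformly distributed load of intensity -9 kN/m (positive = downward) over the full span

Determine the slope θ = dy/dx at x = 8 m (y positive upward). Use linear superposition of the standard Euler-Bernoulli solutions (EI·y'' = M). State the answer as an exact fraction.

Load 1 — point force P=8 kN at a=24/5 m (b=L-a=36/5):
  θ_1 = -Pa(2L²-6Lx+3x²+a²)/(6LEI)  [x>a] = -8·(24/5)·(2·12²-6·12·8+3·8²+(24/5)²)/(6·12·20000) = 152/78125 rad
Load 2 — point force P=10 kN at a=3 m (b=L-a=9):
  θ_2 = -Pa(2L²-6Lx+3x²+a²)/(6LEI)  [x>a] = -10·3·(2·12²-6·12·8+3·8²+3²)/(6·12·20000) = 29/16000 rad
Load 3 — applied couple M₀=5 kN·m at a=9 m (b=L-a=3):
  θ_3 = (M₀x²/(2L)+C₁)/EI  [x≤a] with C₁=M₀(3b²-L²)/(6L)=-65/8 = (5·8²/(2·12)+(-65/8))/20000 = 1/3840 rad
Load 4 — uniform load w=-9 kN/m over full span:
  θ_4 = -w(L³-6Lx²+4x³)/(24EI) = -(-9)·(12³-6·12·8²+4·8³)/(24·20000) = -39/2500 rad
Superposition: θ = Σ θ_i = -694889/60000000 rad ≈ -0.011581 rad

θ(8) = -694889/60000000 rad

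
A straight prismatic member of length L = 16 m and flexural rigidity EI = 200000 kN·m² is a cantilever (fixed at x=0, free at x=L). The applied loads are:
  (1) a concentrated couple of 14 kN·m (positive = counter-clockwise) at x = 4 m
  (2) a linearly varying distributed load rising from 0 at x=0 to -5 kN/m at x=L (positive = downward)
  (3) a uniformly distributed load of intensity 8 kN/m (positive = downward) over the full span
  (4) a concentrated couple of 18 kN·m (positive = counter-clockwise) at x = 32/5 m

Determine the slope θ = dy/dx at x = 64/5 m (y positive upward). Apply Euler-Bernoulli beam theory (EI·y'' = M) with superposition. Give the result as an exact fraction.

θ(64/5) = -42381/3125000 rad

Load 1 — applied couple M₀=14 kN·m at a=4 m (b=L-a=12):
  θ_1 = M₀a/EI  [x>a] = 14·4/200000 = 7/25000 rad
Load 2 — triangular load w₀=-5 kN/m (0→w₀ over full span):
  θ_2 = (w₀Lx²/4-w₀L²x/3-w₀x⁴/(24L))/EI = ((-5)·16·(64/5)²/4-(-5)·16²·(64/5)/3-(-5)·(64/5)⁴/(24·16))/200000 = 14848/1171875 rad
Load 3 — uniform load w=8 kN/m over full span:
  θ_3 = -wx(x²-3Lx+3L²)/(6EI) = -8·(64/5)·((64/5)²-3·16·(64/5)+3·16²)/(6·200000) = -31744/1171875 rad
Load 4 — applied couple M₀=18 kN·m at a=32/5 m (b=L-a=48/5):
  θ_4 = M₀a/EI  [x>a] = 18·(32/5)/200000 = 9/15625 rad
Superposition: θ = Σ θ_i = -42381/3125000 rad ≈ -0.013562 rad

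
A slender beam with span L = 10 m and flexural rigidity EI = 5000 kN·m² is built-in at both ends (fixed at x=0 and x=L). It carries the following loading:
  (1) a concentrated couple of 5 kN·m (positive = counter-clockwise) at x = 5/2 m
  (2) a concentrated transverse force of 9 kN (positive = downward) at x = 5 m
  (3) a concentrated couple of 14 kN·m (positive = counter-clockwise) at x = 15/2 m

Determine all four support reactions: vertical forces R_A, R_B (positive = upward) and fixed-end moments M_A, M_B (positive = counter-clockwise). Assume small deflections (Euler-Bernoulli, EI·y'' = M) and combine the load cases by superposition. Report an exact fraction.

Load 1 — applied couple M₀=5 kN·m at a=5/2 m (b=L-a=15/2):
  R_A = 6M₀ab/L³ = 6·5·(5/2)·(15/2)/10³ = 9/16 kN
  M_A = M₀b(2a-b)/L² = 5·(15/2)·(2·(5/2)-(15/2))/10² = -15/16 kN·m
  R_B = -6M₀ab/L³ = -6·5·(5/2)·(15/2)/10³ = -9/16 kN
  M_B = M₀a(2b-a)/L² = 5·(5/2)·(2·(15/2)-(5/2))/10² = 25/16 kN·m
Load 2 — point force P=9 kN at a=5 m (b=L-a=5):
  R_A = Pb²(3a+b)/L³ = 9·5²·(3·5+5)/10³ = 9/2 kN
  M_A = Pab²/L² = 9·5·5²/10² = 45/4 kN·m
  R_B = Pa²(a+3b)/L³ = 9·5²·(5+3·5)/10³ = 9/2 kN
  M_B = -Pa²b/L² = -9·5²·5/10² = -45/4 kN·m
Load 3 — applied couple M₀=14 kN·m at a=15/2 m (b=L-a=5/2):
  R_A = 6M₀ab/L³ = 6·14·(15/2)·(5/2)/10³ = 63/40 kN
  M_A = M₀b(2a-b)/L² = 14·(5/2)·(2·(15/2)-(5/2))/10² = 35/8 kN·m
  R_B = -6M₀ab/L³ = -6·14·(15/2)·(5/2)/10³ = -63/40 kN
  M_B = M₀a(2b-a)/L² = 14·(15/2)·(2·(5/2)-(15/2))/10² = -21/8 kN·m
Superposition: R_A = 531/80 kN, M_A = 235/16 kN·m, R_B = 189/80 kN, M_B = -197/16 kN·m

R_A = 531/80 kN, M_A = 235/16 kN·m, R_B = 189/80 kN, M_B = -197/16 kN·m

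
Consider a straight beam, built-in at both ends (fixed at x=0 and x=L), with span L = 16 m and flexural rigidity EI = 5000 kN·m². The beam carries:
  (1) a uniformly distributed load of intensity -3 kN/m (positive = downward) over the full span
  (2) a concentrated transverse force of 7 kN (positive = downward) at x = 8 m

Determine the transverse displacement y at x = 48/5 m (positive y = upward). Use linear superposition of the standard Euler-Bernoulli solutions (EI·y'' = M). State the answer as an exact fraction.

Load 1 — uniform load w=-3 kN/m over full span:
  y_1 = -wx²(L-x)²/(24EI) = -(-3)·(48/5)²·(16-(48/5))²/(24·5000) = 36864/390625 m
Load 2 — point force P=7 kN at a=8 m (b=L-a=8):
  y_2 = -Pa²(L-x)²(3bL-(3b+a)(L-x))/(6L³EI)  [x>a] = -7·8²·(16-(48/5))²·(3·8·16-(3·8+8)·(16-(48/5)))/(6·16³·5000) = -6272/234375 m
Superposition: y = Σ y_i = 79232/1171875 m ≈ 0.067611 m

y(48/5) = 79232/1171875 m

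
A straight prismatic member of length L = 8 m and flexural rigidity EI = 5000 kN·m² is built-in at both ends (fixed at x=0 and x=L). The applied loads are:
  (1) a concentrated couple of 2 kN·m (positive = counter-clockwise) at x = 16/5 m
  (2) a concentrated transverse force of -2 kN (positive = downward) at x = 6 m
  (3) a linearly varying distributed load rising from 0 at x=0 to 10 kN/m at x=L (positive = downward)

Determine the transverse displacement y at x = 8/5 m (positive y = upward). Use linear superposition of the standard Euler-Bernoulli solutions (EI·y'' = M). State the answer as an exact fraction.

Load 1 — applied couple M₀=2 kN·m at a=16/5 m (b=L-a=24/5):
  y_1 = (R_Ax³/6 - M_Ax²/2)/EI  [x≤a] with R_A=9/25, M_A=6/25 = ((9/25)·(8/5)³/6 - (6/25)·(8/5)²/2)/5000 = -24/1953125 m
Load 2 — point force P=-2 kN at a=6 m (b=L-a=2):
  y_2 = -Pb²x²(3aL-(3a+b)x)/(6L³EI)  [x≤a] = -(-2)·2²·(8/5)²·(3·6·8-(3·6+2)·(8/5))/(6·8³·5000) = 7/46875 m
Load 3 — triangular load w₀=10 kN/m (0→w₀ over full span):
  y_3 = -w₀x²(L-x)²(x+2L)/(120LEI) = -10·(8/5)²·(8-(8/5))²·((8/5)+2·8)/(120·8·5000) = -22528/5859375 m
Superposition: y = Σ y_i = -869/234375 m ≈ -0.003708 m

y(8/5) = -869/234375 m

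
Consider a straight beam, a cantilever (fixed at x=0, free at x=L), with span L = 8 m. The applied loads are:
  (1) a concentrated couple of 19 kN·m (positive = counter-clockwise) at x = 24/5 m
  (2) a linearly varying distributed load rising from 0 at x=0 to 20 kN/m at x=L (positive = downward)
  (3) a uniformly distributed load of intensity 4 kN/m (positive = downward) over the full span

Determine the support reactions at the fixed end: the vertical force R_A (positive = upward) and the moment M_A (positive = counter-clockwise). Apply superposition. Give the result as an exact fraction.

Load 1 — applied couple M₀=19 kN·m at a=24/5 m (b=L-a=16/5):
  R_A = 0 kN
  M_A = -M₀ = -19 kN·m
Load 2 — triangular load w₀=20 kN/m (0→w₀ over full span):
  R_A = w₀L/2 = 20·8/2 = 80 kN
  M_A = w₀L²/3 = 20·8²/3 = 1280/3 kN·m
Load 3 — uniform load w=4 kN/m over full span:
  R_A = wL = 4·8 = 32 kN
  M_A = wL²/2 = 4·8²/2 = 128 kN·m
Superposition: R_A = 112 kN, M_A = 1607/3 kN·m

R_A = 112 kN, M_A = 1607/3 kN·m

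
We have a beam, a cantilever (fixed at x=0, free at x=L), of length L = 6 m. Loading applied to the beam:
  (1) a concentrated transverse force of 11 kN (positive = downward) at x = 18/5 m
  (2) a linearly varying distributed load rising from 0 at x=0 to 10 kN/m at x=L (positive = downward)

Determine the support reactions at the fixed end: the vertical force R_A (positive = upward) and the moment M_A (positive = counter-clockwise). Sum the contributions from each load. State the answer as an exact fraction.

Load 1 — point force P=11 kN at a=18/5 m (b=L-a=12/5):
  R_A = P = 11 kN
  M_A = Pa = 11·(18/5) = 198/5 kN·m
Load 2 — triangular load w₀=10 kN/m (0→w₀ over full span):
  R_A = w₀L/2 = 10·6/2 = 30 kN
  M_A = w₀L²/3 = 10·6²/3 = 120 kN·m
Superposition: R_A = 41 kN, M_A = 798/5 kN·m

R_A = 41 kN, M_A = 798/5 kN·m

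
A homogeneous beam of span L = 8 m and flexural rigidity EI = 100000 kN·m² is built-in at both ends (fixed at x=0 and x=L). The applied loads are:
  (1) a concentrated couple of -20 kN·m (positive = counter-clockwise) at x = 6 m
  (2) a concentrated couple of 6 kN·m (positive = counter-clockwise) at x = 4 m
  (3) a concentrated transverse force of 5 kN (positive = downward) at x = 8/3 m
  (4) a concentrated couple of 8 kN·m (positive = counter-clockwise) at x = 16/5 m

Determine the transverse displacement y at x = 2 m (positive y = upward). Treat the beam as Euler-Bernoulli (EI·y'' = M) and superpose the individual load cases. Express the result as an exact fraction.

Load 1 — applied couple M₀=-20 kN·m at a=6 m (b=L-a=2):
  y_1 = (R_Ax³/6 - M_Ax²/2)/EI  [x≤a] with R_A=-45/16, M_A=-25/4 = ((-45/16)·2³/6 - (-25/4)·2²/2)/100000 = 7/80000 m
Load 2 — applied couple M₀=6 kN·m at a=4 m (b=L-a=4):
  y_2 = (R_Ax³/6 - M_Ax²/2)/EI  [x≤a] with R_A=9/8, M_A=3/2 = ((9/8)·2³/6 - (3/2)·2²/2)/100000 = -3/200000 m
Load 3 — point force P=5 kN at a=8/3 m (b=L-a=16/3):
  y_3 = -Pb²x²(3aL-(3a+b)x)/(6L³EI)  [x≤a] = -5·(16/3)²·2²·(3·(8/3)·8-(3·(8/3)+(16/3))·2)/(6·8³·100000) = -7/101250 m
Load 4 — applied couple M₀=8 kN·m at a=16/5 m (b=L-a=24/5):
  y_4 = (R_Ax³/6 - M_Ax²/2)/EI  [x≤a] with R_A=36/25, M_A=24/25 = ((36/25)·2³/6 - (24/25)·2²/2)/100000 = 0 m
Superposition: y = Σ y_i = 109/32400000 m ≈ 0.000003 m

y(2) = 109/32400000 m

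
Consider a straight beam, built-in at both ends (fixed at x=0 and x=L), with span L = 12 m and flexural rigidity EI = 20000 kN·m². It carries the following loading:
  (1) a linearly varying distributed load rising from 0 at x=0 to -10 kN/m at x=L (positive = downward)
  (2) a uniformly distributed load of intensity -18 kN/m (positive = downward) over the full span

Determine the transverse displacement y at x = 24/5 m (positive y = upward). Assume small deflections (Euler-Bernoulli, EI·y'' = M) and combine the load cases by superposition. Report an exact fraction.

Load 1 — triangular load w₀=-10 kN/m (0→w₀ over full span):
  y_1 = -w₀x²(L-x)²(x+2L)/(120LEI) = -(-10)·(24/5)²·(12-(24/5))²·((24/5)+2·12)/(120·12·20000) = 23328/1953125 m
Load 2 — uniform load w=-18 kN/m over full span:
  y_2 = -wx²(L-x)²/(24EI) = -(-18)·(24/5)²·(12-(24/5))²/(24·20000) = 17496/390625 m
Superposition: y = Σ y_i = 110808/1953125 m ≈ 0.056734 m

y(24/5) = 110808/1953125 m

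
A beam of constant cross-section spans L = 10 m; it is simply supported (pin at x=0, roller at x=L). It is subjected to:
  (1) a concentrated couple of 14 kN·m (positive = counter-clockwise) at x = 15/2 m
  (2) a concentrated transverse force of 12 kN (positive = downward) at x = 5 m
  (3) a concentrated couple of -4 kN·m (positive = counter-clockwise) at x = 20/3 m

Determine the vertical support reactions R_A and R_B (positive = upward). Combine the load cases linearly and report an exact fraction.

Load 1 — applied couple M₀=14 kN·m at a=15/2 m (b=L-a=5/2):
  R_A = M₀/L = 14/10 = 7/5 kN
  R_B = -M₀/L = -14/10 = -7/5 kN
Load 2 — point force P=12 kN at a=5 m (b=L-a=5):
  R_A = Pb/L = 12·5/10 = 6 kN
  R_B = Pa/L = 12·5/10 = 6 kN
Load 3 — applied couple M₀=-4 kN·m at a=20/3 m (b=L-a=10/3):
  R_A = M₀/L = (-4)/10 = -2/5 kN
  R_B = -M₀/L = -(-4)/10 = 2/5 kN
Superposition: R_A = 7 kN, R_B = 5 kN

R_A = 7 kN, R_B = 5 kN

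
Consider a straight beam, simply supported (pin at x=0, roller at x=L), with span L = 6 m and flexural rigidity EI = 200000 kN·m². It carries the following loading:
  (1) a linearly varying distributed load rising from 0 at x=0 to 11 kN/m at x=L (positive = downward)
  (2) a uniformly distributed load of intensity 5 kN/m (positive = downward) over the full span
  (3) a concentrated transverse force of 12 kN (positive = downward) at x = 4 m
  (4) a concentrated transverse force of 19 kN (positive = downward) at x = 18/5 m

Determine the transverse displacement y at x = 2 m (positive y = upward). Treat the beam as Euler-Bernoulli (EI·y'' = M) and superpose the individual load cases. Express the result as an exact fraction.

y(2) = -71821/56250000 m

Load 1 — triangular load w₀=11 kN/m (0→w₀ over full span):
  y_1 = -w₀x(7L⁴-10L²x²+3x⁴)/(360LEI) = -11·2·(7·6⁴-10·6²·2²+3·2⁴)/(360·6·200000) = -11/28125 m
Load 2 — uniform load w=5 kN/m over full span:
  y_2 = -wx(L³-2Lx²+x³)/(24EI) = -5·2·(6³-2·6·2²+2³)/(24·200000) = -11/30000 m
Load 3 — point force P=12 kN at a=4 m (b=L-a=2):
  y_3 = -Pbx(L²-b²-x²)/(6LEI)  [x≤a] = -12·2·2·(6²-2²-2²)/(6·6·200000) = -7/37500 m
Load 4 — point force P=19 kN at a=18/5 m (b=L-a=12/5):
  y_4 = -Pbx(L²-b²-x²)/(6LEI)  [x≤a] = -19·(12/5)·2·(6²-(12/5)²-2²)/(6·6·200000) = -779/2343750 m
Superposition: y = Σ y_i = -71821/56250000 m ≈ -0.001277 m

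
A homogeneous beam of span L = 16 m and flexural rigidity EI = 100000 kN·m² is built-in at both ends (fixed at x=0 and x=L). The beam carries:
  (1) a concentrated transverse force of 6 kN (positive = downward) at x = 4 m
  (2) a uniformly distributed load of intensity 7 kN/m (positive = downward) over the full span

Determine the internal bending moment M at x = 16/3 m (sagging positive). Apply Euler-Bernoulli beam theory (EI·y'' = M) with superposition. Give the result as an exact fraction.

Load 1 — point force P=6 kN at a=4 m (b=L-a=12):
  M_1 = Pa²(a+3b)(L-x)/L³ - Pa²b/L²  [x>a] = 6·4²·(4+3·12)·(16-(16/3))/16³ - 6·4²·12/16² = 11/2 kN·m
Load 2 — uniform load w=7 kN/m over full span:
  M_2 = wLx/2 - wL²/12 - wx²/2 = 7·16·(16/3)/2 - 7·16²/12 - 7·(16/3)²/2 = 448/9 kN·m
Superposition: M = Σ M_i = 995/18 kN·m ≈ 55.277778 kN·m

M(16/3) = 995/18 kN·m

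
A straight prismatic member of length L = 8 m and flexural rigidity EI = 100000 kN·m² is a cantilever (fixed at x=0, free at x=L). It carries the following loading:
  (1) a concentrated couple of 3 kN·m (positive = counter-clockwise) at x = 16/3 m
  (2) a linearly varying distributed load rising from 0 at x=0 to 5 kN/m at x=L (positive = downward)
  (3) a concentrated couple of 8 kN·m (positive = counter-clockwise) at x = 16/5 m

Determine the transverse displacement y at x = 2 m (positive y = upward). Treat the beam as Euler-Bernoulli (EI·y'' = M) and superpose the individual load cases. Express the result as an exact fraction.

y(2) = -989/600000 m

Load 1 — applied couple M₀=3 kN·m at a=16/3 m (b=L-a=8/3):
  y_1 = M₀x²/(2EI)  [x≤a] = 3·2²/(2·100000) = 3/50000 m
Load 2 — triangular load w₀=5 kN/m (0→w₀ over full span):
  y_2 = (w₀Lx³/12-w₀L²x²/6-w₀x⁵/(120L))/EI = (5·8·2³/12-5·8²·2²/6-5·2⁵/(120·8))/100000 = -1121/600000 m
Load 3 — applied couple M₀=8 kN·m at a=16/5 m (b=L-a=24/5):
  y_3 = M₀x²/(2EI)  [x≤a] = 8·2²/(2·100000) = 1/6250 m
Superposition: y = Σ y_i = -989/600000 m ≈ -0.001648 m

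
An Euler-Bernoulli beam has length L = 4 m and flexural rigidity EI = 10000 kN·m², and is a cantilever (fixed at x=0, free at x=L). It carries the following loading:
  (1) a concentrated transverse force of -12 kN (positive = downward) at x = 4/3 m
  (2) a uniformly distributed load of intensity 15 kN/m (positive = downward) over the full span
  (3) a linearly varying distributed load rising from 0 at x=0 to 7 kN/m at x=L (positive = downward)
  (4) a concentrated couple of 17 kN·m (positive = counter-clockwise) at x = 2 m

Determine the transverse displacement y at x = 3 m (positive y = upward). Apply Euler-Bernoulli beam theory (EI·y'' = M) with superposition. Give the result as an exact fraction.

y(3) = -1442489/43200000 m

Load 1 — point force P=-12 kN at a=4/3 m (b=L-a=8/3):
  y_1 = -Pa²(3x-a)/(6EI)  [x>a] = -(-12)·(4/3)²·(3·3-(4/3))/(6·10000) = 46/16875 m
Load 2 — uniform load w=15 kN/m over full span:
  y_2 = -wx²(x²-4Lx+6L²)/(24EI) = -15·3²·(3²-4·4·3+6·4²)/(24·10000) = -513/16000 m
Load 3 — triangular load w₀=7 kN/m (0→w₀ over full span):
  y_3 = (w₀Lx³/12-w₀L²x²/6-w₀x⁵/(120L))/EI = (7·4·3³/12-7·4²·3²/6-7·3⁵/(120·4))/10000 = -17367/1600000 m
Load 4 — applied couple M₀=17 kN·m at a=2 m (b=L-a=2):
  y_4 = M₀a(2x-a)/(2EI)  [x>a] = 17·2·(2·3-2)/(2·10000) = 17/2500 m
Superposition: y = Σ y_i = -1442489/43200000 m ≈ -0.033391 m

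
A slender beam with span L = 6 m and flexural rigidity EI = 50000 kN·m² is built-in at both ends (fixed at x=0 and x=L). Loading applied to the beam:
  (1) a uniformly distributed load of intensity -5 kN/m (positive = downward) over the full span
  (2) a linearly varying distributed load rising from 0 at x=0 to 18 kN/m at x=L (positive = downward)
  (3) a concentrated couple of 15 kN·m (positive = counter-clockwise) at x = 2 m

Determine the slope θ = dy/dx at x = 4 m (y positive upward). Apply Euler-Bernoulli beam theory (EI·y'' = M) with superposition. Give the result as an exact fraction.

Load 1 — uniform load w=-5 kN/m over full span:
  θ_1 = -wx(L-x)(L-2x)/(12EI) = -(-5)·4·(6-4)·(6-2·4)/(12·50000) = -1/7500 rad
Load 2 — triangular load w₀=18 kN/m (0→w₀ over full span):
  θ_2 = -w₀(2x(L-x)(L-2x)(x+2L)+x²(L-x)²)/(120LEI) = -18·(2·4·(6-4)·(6-2·4)·(4+2·6)+4²·(6-4)²)/(120·6·50000) = 7/31250 rad
Load 3 — applied couple M₀=15 kN·m at a=2 m (b=L-a=4):
  θ_3 = (R_Ax²/2 - M_Ax - M₀(x-a))/EI  [x>a] with R_A=10/3, M_A=0 = ((10/3)·4²/2 - 0·4 - 15·(4-2))/50000 = -1/15000 rad
Superposition: θ = Σ θ_i = 3/125000 rad ≈ 0.000024 rad

θ(4) = 3/125000 rad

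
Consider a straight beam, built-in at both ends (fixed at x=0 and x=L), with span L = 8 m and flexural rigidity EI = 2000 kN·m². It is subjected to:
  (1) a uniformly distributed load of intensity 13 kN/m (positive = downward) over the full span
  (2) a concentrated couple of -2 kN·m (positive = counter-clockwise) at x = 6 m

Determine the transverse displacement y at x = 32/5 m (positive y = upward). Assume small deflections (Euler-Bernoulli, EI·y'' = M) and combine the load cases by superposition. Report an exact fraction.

Load 1 — uniform load w=13 kN/m over full span:
  y_1 = -wx²(L-x)²/(24EI) = -13·(32/5)²·(8-(32/5))²/(24·2000) = -6656/234375 m
Load 2 — applied couple M₀=-2 kN·m at a=6 m (b=L-a=2):
  y_2 = (R_Ax³/6 - M_Ax²/2 - M₀(x-a)²/2)/EI  [x>a] with R_A=-9/32, M_A=-5/8 = ((-9/32)·(32/5)³/6 - (-5/8)·(32/5)²/2 - (-2)·((32/5)-6)²/2)/2000 = 21/62500 m
Superposition: y = Σ y_i = -26309/937500 m ≈ -0.028063 m

y(32/5) = -26309/937500 m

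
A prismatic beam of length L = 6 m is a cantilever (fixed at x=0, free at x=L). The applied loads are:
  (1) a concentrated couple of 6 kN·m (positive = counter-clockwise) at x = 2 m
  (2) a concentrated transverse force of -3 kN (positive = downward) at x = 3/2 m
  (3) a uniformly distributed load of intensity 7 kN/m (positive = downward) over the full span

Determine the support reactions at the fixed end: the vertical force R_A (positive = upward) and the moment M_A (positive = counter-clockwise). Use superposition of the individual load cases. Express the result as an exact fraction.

R_A = 39 kN, M_A = 231/2 kN·m

Load 1 — applied couple M₀=6 kN·m at a=2 m (b=L-a=4):
  R_A = 0 kN
  M_A = -M₀ = -6 kN·m
Load 2 — point force P=-3 kN at a=3/2 m (b=L-a=9/2):
  R_A = P = (-3) = -3 kN
  M_A = Pa = (-3)·(3/2) = -9/2 kN·m
Load 3 — uniform load w=7 kN/m over full span:
  R_A = wL = 7·6 = 42 kN
  M_A = wL²/2 = 7·6²/2 = 126 kN·m
Superposition: R_A = 39 kN, M_A = 231/2 kN·m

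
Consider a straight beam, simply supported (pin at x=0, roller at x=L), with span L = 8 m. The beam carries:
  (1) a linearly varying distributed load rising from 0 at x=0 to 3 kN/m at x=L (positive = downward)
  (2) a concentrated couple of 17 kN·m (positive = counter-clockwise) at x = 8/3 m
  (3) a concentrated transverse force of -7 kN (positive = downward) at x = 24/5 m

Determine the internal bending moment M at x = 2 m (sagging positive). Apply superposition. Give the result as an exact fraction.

Load 1 — triangular load w₀=3 kN/m (0→w₀ over full span):
  M_1 = w₀Lx/6 - w₀x³/(6L) = 3·8·2/6 - 3·2³/(6·8) = 15/2 kN·m
Load 2 — applied couple M₀=17 kN·m at a=8/3 m (b=L-a=16/3):
  M_2 = M₀x/L  [x≤a] = 17·2/8 = 17/4 kN·m
Load 3 — point force P=-7 kN at a=24/5 m (b=L-a=16/5):
  M_3 = Pbx/L  [x≤a] = (-7)·(16/5)·2/8 = -28/5 kN·m
Superposition: M = Σ M_i = 123/20 kN·m ≈ 6.150000 kN·m

M(2) = 123/20 kN·m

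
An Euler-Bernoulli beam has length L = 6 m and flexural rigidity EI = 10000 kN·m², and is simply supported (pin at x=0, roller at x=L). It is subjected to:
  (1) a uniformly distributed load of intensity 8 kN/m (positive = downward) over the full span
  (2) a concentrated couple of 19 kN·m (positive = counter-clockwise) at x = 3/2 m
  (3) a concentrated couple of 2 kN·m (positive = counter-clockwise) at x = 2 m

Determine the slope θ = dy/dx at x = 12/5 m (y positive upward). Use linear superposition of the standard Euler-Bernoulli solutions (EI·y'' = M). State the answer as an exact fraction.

Load 1 — uniform load w=8 kN/m over full span:
  θ_1 = -w(L³-6Lx²+4x³)/(24EI) = -8·(6³-6·6·(12/5)²+4·(12/5)³)/(24·10000) = -333/156250 rad
Load 2 — applied couple M₀=19 kN·m at a=3/2 m (b=L-a=9/2):
  θ_2 = (M₀x²/(2L)-M₀(x-a)+C₁)/EI  [x>a] with C₁=M₀(3b²-L²)/(6L)=209/16 = (19·(12/5)²/(2·6)-19·((12/5)-(3/2))+(209/16))/10000 = 2033/4000000 rad
Load 3 — applied couple M₀=2 kN·m at a=2 m (b=L-a=4):
  θ_3 = (M₀x²/(2L)-M₀(x-a)+C₁)/EI  [x>a] with C₁=M₀(3b²-L²)/(6L)=2/3 = (2·(12/5)²/(2·6)-2·((12/5)-2)+(2/3))/10000 = 31/375000 rad
Superposition: θ = Σ θ_i = -92417/60000000 rad ≈ -0.001540 rad

θ(12/5) = -92417/60000000 rad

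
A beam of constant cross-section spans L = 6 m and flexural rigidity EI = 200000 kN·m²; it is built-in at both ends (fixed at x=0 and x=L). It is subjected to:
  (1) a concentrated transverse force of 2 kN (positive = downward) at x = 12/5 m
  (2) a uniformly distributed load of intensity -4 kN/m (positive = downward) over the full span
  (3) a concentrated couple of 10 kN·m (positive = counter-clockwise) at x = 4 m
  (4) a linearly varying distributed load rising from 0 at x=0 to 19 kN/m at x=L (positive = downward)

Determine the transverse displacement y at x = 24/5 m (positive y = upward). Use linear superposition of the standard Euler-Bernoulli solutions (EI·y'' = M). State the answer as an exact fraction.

Load 1 — point force P=2 kN at a=12/5 m (b=L-a=18/5):
  y_1 = -Pa²(L-x)²(3bL-(3b+a)(L-x))/(6L³EI)  [x>a] = -2·(12/5)²·(6-(24/5))²·(3·(18/5)·6-(3·(18/5)+(12/5))·(6-(24/5)))/(6·6³·200000) = -153/48828125 m
Load 2 — uniform load w=-4 kN/m over full span:
  y_2 = -wx²(L-x)²/(24EI) = -(-4)·(24/5)²·(6-(24/5))²/(24·200000) = 54/1953125 m
Load 3 — applied couple M₀=10 kN·m at a=4 m (b=L-a=2):
  y_3 = (R_Ax³/6 - M_Ax²/2 - M₀(x-a)²/2)/EI  [x>a] with R_A=20/9, M_A=10/3 = ((20/9)·(24/5)³/6 - (10/3)·(24/5)²/2 - 10·((24/5)-4)²/2)/200000 = -1/312500 m
Load 4 — triangular load w₀=19 kN/m (0→w₀ over full span):
  y_4 = -w₀x²(L-x)²(x+2L)/(120LEI) = -19·(24/5)²·(6-(24/5))²·((24/5)+2·6)/(120·6·200000) = -3591/48828125 m
Superposition: y = Σ y_i = -10201/195312500 m ≈ -0.000052 m

y(24/5) = -10201/195312500 m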